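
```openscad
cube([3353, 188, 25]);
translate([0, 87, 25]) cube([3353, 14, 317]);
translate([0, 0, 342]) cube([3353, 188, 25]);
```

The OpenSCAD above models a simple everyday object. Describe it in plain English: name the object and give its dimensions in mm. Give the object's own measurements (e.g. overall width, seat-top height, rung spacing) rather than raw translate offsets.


An I-beam lying along x, 3353 mm long. Overall section height 367 mm. Two flanges 188 mm wide (y) and 25 mm thick, one on the floor and one at the top; a web 14 mm thick runs between them, centred on the flange width.


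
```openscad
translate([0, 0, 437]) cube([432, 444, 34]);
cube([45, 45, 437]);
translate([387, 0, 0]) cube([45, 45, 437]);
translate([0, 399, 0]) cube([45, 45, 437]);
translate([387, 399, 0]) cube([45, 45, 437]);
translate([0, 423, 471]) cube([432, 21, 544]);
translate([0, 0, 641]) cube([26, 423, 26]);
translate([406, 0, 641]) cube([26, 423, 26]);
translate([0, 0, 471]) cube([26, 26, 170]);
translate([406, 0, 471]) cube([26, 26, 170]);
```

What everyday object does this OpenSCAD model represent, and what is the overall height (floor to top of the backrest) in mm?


A chair. The overall height is 1015 mm.

A slab on four corner posts with a tall panel at the back — a chair. The seat slab sits at z = 437 with thickness 34, and the 544 mm backrest starts at the seat top, so the overall height is 437 + 34 + 544 = 1015 mm.


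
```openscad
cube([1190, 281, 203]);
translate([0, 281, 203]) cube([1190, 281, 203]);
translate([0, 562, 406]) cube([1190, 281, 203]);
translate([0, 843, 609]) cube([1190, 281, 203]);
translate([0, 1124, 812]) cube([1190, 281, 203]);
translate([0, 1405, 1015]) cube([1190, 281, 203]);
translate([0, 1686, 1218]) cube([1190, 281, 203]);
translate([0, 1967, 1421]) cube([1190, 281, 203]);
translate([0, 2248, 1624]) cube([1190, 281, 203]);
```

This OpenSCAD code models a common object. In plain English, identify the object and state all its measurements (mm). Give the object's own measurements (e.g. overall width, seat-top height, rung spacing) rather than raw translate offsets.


A straight staircase of 9 solid steps. Each step is 1190 mm wide (x), 281 mm deep (y, the going) and 203 mm tall (the rise). The first step rests on the floor; each subsequent step sits one going further in +y and one rise higher in +z, directly behind and above the previous step with no overlap.


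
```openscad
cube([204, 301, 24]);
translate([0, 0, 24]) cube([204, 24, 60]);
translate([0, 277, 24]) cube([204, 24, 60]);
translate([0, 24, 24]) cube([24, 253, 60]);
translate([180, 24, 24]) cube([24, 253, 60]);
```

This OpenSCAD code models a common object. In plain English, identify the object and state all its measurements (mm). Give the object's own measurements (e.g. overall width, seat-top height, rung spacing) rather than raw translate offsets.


An open-topped rectangular box: outside dimensions 204×301×84 mm, with a uniform wall and base thickness of 24 mm. The base is a full 204×301 slab on the floor; four walls sit on top of the base. The front and back walls (the −y and +y sides) span the full width; the two side walls fit between them.


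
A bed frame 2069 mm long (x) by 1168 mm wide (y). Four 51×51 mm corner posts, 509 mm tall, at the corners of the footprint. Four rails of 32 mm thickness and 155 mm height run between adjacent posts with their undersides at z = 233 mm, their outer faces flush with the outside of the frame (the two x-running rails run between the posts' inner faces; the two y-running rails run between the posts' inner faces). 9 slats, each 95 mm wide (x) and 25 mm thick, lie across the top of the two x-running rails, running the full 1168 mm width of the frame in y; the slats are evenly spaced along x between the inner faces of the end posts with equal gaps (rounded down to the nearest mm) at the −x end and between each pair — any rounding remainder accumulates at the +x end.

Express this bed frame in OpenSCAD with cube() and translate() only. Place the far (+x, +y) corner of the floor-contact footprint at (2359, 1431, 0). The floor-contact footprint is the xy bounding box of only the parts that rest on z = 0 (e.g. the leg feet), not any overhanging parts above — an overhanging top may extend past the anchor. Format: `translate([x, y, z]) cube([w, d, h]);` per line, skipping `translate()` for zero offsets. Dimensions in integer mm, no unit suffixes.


translate([290, 263, 0]) cube([51, 51, 509]);
translate([290, 1380, 0]) cube([51, 51, 509]);
translate([2308, 263, 0]) cube([51, 51, 509]);
translate([2308, 1380, 0]) cube([51, 51, 509]);
translate([341, 263, 233]) cube([1967, 32, 155]);
translate([341, 1399, 233]) cube([1967, 32, 155]);
translate([290, 314, 233]) cube([32, 1066, 155]);
translate([2327, 314, 233]) cube([32, 1066, 155]);
translate([452, 263, 388]) cube([95, 1168, 25]);
translate([658, 263, 388]) cube([95, 1168, 25]);
translate([864, 263, 388]) cube([95, 1168, 25]);
translate([1070, 263, 388]) cube([95, 1168, 25]);
translate([1276, 263, 388]) cube([95, 1168, 25]);
translate([1482, 263, 388]) cube([95, 1168, 25]);
translate([1688, 263, 388]) cube([95, 1168, 25]);
translate([1894, 263, 388]) cube([95, 1168, 25]);
translate([2100, 263, 388]) cube([95, 1168, 25]);


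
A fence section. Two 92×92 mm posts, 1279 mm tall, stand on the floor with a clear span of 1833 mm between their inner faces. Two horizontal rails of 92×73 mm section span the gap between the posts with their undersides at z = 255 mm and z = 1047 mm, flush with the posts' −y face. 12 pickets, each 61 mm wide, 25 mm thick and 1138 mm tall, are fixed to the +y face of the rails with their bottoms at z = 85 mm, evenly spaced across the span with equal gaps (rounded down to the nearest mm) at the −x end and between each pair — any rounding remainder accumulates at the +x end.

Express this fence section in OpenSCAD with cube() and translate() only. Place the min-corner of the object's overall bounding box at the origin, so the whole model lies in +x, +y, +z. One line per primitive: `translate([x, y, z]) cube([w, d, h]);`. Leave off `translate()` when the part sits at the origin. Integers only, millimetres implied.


cube([92, 92, 1279]);
translate([1925, 0, 0]) cube([92, 92, 1279]);
translate([92, 0, 255]) cube([1833, 92, 73]);
translate([92, 0, 1047]) cube([1833, 92, 73]);
translate([176, 92, 85]) cube([61, 25, 1138]);
translate([321, 92, 85]) cube([61, 25, 1138]);
translate([466, 92, 85]) cube([61, 25, 1138]);
translate([611, 92, 85]) cube([61, 25, 1138]);
translate([756, 92, 85]) cube([61, 25, 1138]);
translate([901, 92, 85]) cube([61, 25, 1138]);
translate([1046, 92, 85]) cube([61, 25, 1138]);
translate([1191, 92, 85]) cube([61, 25, 1138]);
translate([1336, 92, 85]) cube([61, 25, 1138]);
translate([1481, 92, 85]) cube([61, 25, 1138]);
translate([1626, 92, 85]) cube([61, 25, 1138]);
translate([1771, 92, 85]) cube([61, 25, 1138]);


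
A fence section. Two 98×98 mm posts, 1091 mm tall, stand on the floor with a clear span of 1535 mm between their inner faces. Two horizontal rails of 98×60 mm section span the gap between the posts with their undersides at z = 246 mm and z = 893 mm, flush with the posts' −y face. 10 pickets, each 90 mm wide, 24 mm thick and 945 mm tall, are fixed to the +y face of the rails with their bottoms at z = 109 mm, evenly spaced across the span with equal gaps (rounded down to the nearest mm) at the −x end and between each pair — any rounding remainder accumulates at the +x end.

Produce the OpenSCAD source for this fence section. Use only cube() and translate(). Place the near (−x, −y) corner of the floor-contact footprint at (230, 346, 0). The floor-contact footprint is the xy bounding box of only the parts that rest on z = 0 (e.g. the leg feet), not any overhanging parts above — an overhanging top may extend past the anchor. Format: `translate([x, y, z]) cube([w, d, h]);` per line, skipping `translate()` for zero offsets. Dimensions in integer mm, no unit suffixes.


translate([230, 346, 0]) cube([98, 98, 1091]);
translate([1863, 346, 0]) cube([98, 98, 1091]);
translate([328, 346, 246]) cube([1535, 98, 60]);
translate([328, 346, 893]) cube([1535, 98, 60]);
translate([385, 444, 109]) cube([90, 24, 945]);
translate([532, 444, 109]) cube([90, 24, 945]);
translate([679, 444, 109]) cube([90, 24, 945]);
translate([826, 444, 109]) cube([90, 24, 945]);
translate([973, 444, 109]) cube([90, 24, 945]);
translate([1120, 444, 109]) cube([90, 24, 945]);
translate([1267, 444, 109]) cube([90, 24, 945]);
translate([1414, 444, 109]) cube([90, 24, 945]);
translate([1561, 444, 109]) cube([90, 24, 945]);
translate([1708, 444, 109]) cube([90, 24, 945]);


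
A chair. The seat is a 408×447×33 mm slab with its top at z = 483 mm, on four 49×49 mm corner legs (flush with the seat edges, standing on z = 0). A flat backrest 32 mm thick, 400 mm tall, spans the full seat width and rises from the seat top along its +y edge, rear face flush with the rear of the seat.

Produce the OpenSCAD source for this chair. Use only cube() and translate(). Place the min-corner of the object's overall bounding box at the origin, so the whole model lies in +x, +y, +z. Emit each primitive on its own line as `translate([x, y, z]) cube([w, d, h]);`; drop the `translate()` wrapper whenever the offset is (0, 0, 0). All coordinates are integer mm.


// leg_h = 483 - 33 = 450
translate([0, 0, 450]) cube([408, 447, 33]);
cube([49, 49, 450]);
translate([359, 0, 0]) cube([49, 49, 450]);
translate([0, 398, 0]) cube([49, 49, 450]);
translate([359, 398, 0]) cube([49, 49, 450]);
translate([0, 415, 483]) cube([408, 32, 400]);


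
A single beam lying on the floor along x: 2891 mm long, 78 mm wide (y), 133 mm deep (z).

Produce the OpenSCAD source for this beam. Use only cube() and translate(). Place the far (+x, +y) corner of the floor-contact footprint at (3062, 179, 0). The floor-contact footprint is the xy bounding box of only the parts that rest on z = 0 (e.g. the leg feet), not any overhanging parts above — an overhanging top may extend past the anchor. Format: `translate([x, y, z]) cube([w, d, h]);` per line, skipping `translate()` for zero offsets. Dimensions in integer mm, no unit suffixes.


translate([171, 101, 0]) cube([2891, 78, 133]);


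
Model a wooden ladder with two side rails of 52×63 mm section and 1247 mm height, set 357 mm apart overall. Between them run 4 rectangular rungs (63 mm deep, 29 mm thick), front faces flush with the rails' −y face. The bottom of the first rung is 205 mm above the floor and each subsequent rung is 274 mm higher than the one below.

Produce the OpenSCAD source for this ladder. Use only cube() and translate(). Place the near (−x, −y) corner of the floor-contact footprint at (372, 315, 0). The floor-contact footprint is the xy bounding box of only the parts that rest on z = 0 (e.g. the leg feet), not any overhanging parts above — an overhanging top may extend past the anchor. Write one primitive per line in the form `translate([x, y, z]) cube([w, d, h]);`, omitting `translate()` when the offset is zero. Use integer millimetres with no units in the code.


translate([372, 315, 0]) cube([52, 63, 1247]);
translate([677, 315, 0]) cube([52, 63, 1247]);
translate([424, 315, 205]) cube([253, 63, 29]);
translate([424, 315, 479]) cube([253, 63, 29]);
translate([424, 315, 753]) cube([253, 63, 29]);
translate([424, 315, 1027]) cube([253, 63, 29]);


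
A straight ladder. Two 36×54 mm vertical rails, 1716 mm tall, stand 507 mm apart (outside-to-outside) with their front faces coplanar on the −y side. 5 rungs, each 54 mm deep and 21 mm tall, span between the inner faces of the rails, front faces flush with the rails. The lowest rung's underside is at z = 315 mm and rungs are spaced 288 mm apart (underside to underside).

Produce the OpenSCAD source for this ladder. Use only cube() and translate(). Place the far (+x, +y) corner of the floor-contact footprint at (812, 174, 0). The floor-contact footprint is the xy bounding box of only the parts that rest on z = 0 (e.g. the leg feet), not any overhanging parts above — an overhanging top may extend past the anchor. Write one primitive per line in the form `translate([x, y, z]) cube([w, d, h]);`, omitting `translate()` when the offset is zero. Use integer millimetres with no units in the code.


// rung span = 507 - 2*36 = 435
// rung[k] z = 315 + k*288
translate([305, 120, 0]) cube([36, 54, 1716]);
translate([776, 120, 0]) cube([36, 54, 1716]);
translate([341, 120, 315]) cube([435, 54, 21]);
translate([341, 120, 603]) cube([435, 54, 21]);
translate([341, 120, 891]) cube([435, 54, 21]);
translate([341, 120, 1179]) cube([435, 54, 21]);
translate([341, 120, 1467]) cube([435, 54, 21]);


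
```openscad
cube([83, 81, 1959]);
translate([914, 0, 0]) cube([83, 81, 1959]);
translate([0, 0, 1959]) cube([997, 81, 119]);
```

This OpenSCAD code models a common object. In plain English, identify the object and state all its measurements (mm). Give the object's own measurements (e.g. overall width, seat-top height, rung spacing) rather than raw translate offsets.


A door frame. The clear opening is 831 mm wide and 1959 mm high. Two 83 mm wide jambs, 81 mm deep, stand either side of the opening from the floor to the top of the opening. A 119 mm thick head sits across the top of both jambs, spanning the full outside width of the frame.


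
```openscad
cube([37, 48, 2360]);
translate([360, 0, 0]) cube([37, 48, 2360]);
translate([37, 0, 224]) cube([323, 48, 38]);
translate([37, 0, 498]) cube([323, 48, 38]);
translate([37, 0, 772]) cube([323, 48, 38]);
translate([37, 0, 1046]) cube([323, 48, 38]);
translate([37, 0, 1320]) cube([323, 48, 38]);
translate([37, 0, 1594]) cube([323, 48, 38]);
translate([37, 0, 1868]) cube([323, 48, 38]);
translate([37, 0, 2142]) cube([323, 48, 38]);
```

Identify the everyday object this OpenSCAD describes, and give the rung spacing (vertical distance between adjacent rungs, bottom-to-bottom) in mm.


A ladder. The rung spacing is 274 mm.

Two tall 37×48 posts with 8 short bars between them — a ladder. Adjacent rungs sit at z = 224 and z = 498, so the spacing is 498 − 224 = 274 mm.


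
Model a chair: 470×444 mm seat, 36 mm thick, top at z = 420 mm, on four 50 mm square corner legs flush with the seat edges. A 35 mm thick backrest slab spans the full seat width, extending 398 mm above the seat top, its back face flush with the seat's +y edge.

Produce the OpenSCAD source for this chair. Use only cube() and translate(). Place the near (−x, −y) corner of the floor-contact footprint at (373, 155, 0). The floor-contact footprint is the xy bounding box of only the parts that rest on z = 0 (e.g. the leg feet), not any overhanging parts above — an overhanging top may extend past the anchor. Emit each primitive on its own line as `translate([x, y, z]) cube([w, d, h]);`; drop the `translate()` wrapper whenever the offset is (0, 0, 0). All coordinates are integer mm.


// leg_h = 420 - 36 = 384
translate([373, 155, 384]) cube([470, 444, 36]);
translate([373, 155, 0]) cube([50, 50, 384]);
translate([793, 155, 0]) cube([50, 50, 384]);
translate([373, 549, 0]) cube([50, 50, 384]);
translate([793, 549, 0]) cube([50, 50, 384]);
translate([373, 564, 420]) cube([470, 35, 398]);


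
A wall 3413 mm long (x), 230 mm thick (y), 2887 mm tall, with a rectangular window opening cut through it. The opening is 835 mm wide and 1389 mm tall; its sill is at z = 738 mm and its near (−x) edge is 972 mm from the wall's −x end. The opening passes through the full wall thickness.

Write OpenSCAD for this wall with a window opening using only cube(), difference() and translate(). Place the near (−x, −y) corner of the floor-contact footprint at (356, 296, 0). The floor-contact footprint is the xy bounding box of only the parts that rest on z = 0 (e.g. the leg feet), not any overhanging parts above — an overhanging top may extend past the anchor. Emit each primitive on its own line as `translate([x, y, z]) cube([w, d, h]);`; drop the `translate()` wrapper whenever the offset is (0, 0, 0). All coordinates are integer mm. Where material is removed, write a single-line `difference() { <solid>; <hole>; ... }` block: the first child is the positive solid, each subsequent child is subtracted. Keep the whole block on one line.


difference() { translate([356, 296, 0]) cube([3413, 230, 2887]); translate([1328, 296, 738]) cube([835, 230, 1389]); }


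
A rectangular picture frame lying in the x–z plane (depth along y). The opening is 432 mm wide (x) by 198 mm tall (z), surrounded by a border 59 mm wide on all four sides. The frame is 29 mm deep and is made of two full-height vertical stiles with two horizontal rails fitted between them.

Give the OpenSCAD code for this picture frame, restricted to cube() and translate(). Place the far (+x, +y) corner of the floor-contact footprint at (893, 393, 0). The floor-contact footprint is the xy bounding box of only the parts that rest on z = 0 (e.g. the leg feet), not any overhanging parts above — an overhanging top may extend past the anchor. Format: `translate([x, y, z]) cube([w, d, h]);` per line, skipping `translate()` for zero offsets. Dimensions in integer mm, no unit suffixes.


translate([343, 364, 0]) cube([59, 29, 316]);
translate([834, 364, 0]) cube([59, 29, 316]);
translate([402, 364, 0]) cube([432, 29, 59]);
translate([402, 364, 257]) cube([432, 29, 59]);


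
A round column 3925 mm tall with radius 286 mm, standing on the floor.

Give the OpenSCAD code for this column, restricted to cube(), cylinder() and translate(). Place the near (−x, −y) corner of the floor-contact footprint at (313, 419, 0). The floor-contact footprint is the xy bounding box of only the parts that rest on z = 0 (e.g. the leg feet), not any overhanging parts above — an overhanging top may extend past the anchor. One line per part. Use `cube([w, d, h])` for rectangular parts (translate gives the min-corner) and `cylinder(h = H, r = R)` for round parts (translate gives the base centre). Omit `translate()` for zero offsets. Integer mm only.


translate([599, 705, 0]) cylinder(h = 3925, r = 286);


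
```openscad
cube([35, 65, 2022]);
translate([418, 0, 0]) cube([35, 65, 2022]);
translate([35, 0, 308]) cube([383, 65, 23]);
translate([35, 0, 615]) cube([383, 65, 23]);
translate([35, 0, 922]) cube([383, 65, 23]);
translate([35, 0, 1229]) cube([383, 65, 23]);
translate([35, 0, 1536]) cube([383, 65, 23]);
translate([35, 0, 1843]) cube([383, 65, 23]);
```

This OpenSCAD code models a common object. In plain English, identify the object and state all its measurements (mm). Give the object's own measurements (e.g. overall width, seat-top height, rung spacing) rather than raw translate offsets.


A straight ladder. Two 35×65 mm vertical rails, 2022 mm tall, stand 453 mm apart (outside-to-outside) with their front faces coplanar on the −y side. 6 rungs, each 65 mm deep and 23 mm tall, span between the inner faces of the rails, front faces flush with the rails. The lowest rung's underside is at z = 308 mm and rungs are spaced 307 mm apart (underside to underside).


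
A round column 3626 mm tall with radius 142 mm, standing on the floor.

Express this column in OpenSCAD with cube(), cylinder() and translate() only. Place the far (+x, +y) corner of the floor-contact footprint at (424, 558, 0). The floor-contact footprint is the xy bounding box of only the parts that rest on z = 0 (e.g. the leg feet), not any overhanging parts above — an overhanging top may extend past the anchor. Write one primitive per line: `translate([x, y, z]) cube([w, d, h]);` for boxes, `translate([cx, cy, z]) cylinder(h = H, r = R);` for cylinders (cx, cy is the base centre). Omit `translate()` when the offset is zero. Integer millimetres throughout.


translate([282, 416, 0]) cylinder(h = 3626, r = 142);


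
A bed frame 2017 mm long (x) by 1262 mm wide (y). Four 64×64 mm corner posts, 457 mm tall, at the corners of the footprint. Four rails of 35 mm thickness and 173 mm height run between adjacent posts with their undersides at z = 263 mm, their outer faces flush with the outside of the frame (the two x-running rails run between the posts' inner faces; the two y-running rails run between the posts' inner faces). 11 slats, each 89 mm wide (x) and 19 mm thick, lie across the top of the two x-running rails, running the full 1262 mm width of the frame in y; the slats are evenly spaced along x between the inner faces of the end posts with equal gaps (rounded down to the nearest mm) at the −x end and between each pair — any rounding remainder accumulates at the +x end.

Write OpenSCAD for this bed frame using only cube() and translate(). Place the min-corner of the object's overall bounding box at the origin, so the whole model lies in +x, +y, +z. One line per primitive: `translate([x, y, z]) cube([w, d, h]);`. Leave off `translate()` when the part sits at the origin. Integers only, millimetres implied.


cube([64, 64, 457]);
translate([0, 1198, 0]) cube([64, 64, 457]);
translate([1953, 0, 0]) cube([64, 64, 457]);
translate([1953, 1198, 0]) cube([64, 64, 457]);
translate([64, 0, 263]) cube([1889, 35, 173]);
translate([64, 1227, 263]) cube([1889, 35, 173]);
translate([0, 64, 263]) cube([35, 1134, 173]);
translate([1982, 64, 263]) cube([35, 1134, 173]);
translate([139, 0, 436]) cube([89, 1262, 19]);
translate([303, 0, 436]) cube([89, 1262, 19]);
translate([467, 0, 436]) cube([89, 1262, 19]);
translate([631, 0, 436]) cube([89, 1262, 19]);
translate([795, 0, 436]) cube([89, 1262, 19]);
translate([959, 0, 436]) cube([89, 1262, 19]);
translate([1123, 0, 436]) cube([89, 1262, 19]);
translate([1287, 0, 436]) cube([89, 1262, 19]);
translate([1451, 0, 436]) cube([89, 1262, 19]);
translate([1615, 0, 436]) cube([89, 1262, 19]);
translate([1779, 0, 436]) cube([89, 1262, 19]);


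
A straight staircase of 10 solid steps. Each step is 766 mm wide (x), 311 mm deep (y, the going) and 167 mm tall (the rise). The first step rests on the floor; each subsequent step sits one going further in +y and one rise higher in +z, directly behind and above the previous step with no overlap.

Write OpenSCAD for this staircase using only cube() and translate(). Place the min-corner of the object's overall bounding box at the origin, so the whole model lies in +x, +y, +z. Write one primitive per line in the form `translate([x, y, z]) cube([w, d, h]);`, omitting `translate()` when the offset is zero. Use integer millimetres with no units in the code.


cube([766, 311, 167]);
translate([0, 311, 167]) cube([766, 311, 167]);
translate([0, 622, 334]) cube([766, 311, 167]);
translate([0, 933, 501]) cube([766, 311, 167]);
translate([0, 1244, 668]) cube([766, 311, 167]);
translate([0, 1555, 835]) cube([766, 311, 167]);
translate([0, 1866, 1002]) cube([766, 311, 167]);
translate([0, 2177, 1169]) cube([766, 311, 167]);
translate([0, 2488, 1336]) cube([766, 311, 167]);
translate([0, 2799, 1503]) cube([766, 311, 167]);


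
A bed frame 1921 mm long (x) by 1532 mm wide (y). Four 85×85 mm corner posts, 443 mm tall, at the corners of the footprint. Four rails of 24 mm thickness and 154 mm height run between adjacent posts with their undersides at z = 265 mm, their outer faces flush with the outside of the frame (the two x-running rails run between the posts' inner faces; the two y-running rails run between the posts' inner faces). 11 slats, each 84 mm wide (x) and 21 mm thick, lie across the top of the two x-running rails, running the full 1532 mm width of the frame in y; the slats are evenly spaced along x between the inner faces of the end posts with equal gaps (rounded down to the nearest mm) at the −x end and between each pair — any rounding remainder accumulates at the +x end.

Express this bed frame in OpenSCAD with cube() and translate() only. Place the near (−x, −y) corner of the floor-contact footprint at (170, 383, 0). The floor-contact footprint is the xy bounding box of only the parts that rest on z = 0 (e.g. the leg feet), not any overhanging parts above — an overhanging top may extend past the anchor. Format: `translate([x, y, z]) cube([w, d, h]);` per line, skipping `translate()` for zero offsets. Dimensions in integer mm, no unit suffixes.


translate([170, 383, 0]) cube([85, 85, 443]);
translate([170, 1830, 0]) cube([85, 85, 443]);
translate([2006, 383, 0]) cube([85, 85, 443]);
translate([2006, 1830, 0]) cube([85, 85, 443]);
translate([255, 383, 265]) cube([1751, 24, 154]);
translate([255, 1891, 265]) cube([1751, 24, 154]);
translate([170, 468, 265]) cube([24, 1362, 154]);
translate([2067, 468, 265]) cube([24, 1362, 154]);
translate([323, 383, 419]) cube([84, 1532, 21]);
translate([475, 383, 419]) cube([84, 1532, 21]);
translate([627, 383, 419]) cube([84, 1532, 21]);
translate([779, 383, 419]) cube([84, 1532, 21]);
translate([931, 383, 419]) cube([84, 1532, 21]);
translate([1083, 383, 419]) cube([84, 1532, 21]);
translate([1235, 383, 419]) cube([84, 1532, 21]);
translate([1387, 383, 419]) cube([84, 1532, 21]);
translate([1539, 383, 419]) cube([84, 1532, 21]);
translate([1691, 383, 419]) cube([84, 1532, 21]);
translate([1843, 383, 419]) cube([84, 1532, 21]);


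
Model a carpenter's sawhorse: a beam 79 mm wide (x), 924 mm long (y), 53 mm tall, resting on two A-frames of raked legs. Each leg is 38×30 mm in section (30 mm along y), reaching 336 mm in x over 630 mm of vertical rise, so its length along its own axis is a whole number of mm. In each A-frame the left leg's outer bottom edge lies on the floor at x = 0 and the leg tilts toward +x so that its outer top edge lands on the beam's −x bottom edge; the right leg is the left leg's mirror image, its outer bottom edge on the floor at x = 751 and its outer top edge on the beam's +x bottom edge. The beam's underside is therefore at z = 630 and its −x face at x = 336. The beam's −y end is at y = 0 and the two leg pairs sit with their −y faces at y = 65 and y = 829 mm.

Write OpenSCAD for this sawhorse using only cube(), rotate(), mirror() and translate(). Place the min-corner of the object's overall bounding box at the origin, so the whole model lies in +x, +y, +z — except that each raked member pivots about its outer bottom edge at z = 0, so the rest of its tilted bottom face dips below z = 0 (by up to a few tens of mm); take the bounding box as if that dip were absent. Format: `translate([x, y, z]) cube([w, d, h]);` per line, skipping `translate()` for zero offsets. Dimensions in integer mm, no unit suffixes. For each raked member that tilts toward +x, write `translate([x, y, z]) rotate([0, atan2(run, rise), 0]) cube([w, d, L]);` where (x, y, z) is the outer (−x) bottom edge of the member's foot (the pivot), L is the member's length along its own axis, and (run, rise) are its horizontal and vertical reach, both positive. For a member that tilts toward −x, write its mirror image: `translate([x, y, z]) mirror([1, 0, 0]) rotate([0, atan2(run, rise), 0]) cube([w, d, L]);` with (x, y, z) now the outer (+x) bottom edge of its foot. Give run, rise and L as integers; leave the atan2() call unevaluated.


translate([336, 0, 630]) cube([79, 924, 53]);
translate([0, 65, 0]) rotate([0, atan2(336, 630), 0]) cube([38, 30, 714]);
translate([751, 65, 0]) mirror([1, 0, 0]) rotate([0, atan2(336, 630), 0]) cube([38, 30, 714]);
translate([0, 829, 0]) rotate([0, atan2(336, 630), 0]) cube([38, 30, 714]);
translate([751, 829, 0]) mirror([1, 0, 0]) rotate([0, atan2(336, 630), 0]) cube([38, 30, 714]);


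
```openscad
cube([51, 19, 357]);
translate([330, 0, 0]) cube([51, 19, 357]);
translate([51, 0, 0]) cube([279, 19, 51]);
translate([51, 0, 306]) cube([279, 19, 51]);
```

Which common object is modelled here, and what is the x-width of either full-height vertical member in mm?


A picture frame. The border width is 51 mm.

Four thin pieces enclosing a rectangular opening — a picture frame. The two full-height stiles are 357 mm tall; the top rail sits at z = 306 and is 51 mm tall, so the border above the opening is 357 − 306 = 51 mm, matching the stile x-width.


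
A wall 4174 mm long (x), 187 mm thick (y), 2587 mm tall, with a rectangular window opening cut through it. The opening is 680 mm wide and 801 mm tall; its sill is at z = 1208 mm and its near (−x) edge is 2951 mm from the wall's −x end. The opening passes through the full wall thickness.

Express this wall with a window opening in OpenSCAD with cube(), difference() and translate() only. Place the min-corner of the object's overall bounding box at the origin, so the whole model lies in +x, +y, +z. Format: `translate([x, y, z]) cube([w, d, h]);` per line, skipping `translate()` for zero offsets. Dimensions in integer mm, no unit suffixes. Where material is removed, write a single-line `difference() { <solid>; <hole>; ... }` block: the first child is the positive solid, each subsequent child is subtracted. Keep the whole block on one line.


difference() { cube([4174, 187, 2587]); translate([2951, 0, 1208]) cube([680, 187, 801]); }


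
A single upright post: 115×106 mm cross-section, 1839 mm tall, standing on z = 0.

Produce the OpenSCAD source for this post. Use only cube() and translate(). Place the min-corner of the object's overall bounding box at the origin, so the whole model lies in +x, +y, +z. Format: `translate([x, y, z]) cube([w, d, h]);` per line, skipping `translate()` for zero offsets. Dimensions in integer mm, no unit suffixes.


cube([115, 106, 1839]);


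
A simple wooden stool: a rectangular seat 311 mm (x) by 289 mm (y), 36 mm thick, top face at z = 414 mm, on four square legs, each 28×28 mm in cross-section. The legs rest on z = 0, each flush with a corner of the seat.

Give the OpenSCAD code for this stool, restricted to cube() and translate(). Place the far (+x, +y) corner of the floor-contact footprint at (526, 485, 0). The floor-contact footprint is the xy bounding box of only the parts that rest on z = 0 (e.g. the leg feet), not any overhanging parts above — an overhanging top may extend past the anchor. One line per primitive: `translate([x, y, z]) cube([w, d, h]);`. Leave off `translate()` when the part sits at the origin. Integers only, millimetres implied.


// leg_h = 414 - 36 = 378
translate([215, 196, 378]) cube([311, 289, 36]);
translate([215, 196, 0]) cube([28, 28, 378]);
translate([498, 196, 0]) cube([28, 28, 378]);
translate([215, 457, 0]) cube([28, 28, 378]);
translate([498, 457, 0]) cube([28, 28, 378]);


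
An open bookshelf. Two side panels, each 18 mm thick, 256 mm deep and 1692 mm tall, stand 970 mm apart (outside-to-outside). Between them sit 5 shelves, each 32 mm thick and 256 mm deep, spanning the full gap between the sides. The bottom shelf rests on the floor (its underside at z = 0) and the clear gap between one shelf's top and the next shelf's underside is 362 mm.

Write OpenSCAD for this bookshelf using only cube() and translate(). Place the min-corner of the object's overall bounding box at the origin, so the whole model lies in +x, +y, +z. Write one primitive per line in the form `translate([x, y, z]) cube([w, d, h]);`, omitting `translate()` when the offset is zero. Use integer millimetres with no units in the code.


cube([18, 256, 1692]);
translate([952, 0, 0]) cube([18, 256, 1692]);
translate([18, 0, 0]) cube([934, 256, 32]);
translate([18, 0, 394]) cube([934, 256, 32]);
translate([18, 0, 788]) cube([934, 256, 32]);
translate([18, 0, 1182]) cube([934, 256, 32]);
translate([18, 0, 1576]) cube([934, 256, 32]);


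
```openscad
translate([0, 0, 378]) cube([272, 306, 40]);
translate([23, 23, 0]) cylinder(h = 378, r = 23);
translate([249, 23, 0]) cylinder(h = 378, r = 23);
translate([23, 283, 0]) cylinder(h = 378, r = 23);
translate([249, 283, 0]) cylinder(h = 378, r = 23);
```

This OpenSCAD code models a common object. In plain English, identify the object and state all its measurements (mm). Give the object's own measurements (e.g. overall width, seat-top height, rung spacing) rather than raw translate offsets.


A simple wooden stool: a rectangular seat 272 mm (x) by 306 mm (y), 40 mm thick, top face at z = 418 mm, on four round legs, each 46 mm in diameter. The legs rest on z = 0, each leg's axis is inset half a diameter from the nearest pair of seat edges (so the leg's bounding box is flush with the corner).


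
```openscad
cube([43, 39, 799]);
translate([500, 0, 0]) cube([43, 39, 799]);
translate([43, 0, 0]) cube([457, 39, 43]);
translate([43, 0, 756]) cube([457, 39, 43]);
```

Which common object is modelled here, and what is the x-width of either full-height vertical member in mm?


A picture frame. The border width is 43 mm.

Four thin pieces enclosing a rectangular opening — a picture frame. The two full-height stiles are 799 mm tall; the top rail sits at z = 756 and is 43 mm tall, so the border above the opening is 799 − 756 = 43 mm, matching the stile x-width.


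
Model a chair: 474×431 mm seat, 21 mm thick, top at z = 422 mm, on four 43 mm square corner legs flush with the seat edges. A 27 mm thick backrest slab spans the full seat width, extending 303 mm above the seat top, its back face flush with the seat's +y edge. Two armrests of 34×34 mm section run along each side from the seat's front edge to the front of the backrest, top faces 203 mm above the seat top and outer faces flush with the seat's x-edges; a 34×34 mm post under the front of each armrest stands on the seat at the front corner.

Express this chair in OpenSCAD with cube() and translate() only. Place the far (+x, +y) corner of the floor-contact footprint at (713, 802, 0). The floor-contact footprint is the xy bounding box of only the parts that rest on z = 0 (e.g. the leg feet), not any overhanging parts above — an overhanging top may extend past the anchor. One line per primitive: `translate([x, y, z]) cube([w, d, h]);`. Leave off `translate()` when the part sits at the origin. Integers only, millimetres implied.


translate([239, 371, 401]) cube([474, 431, 21]);
translate([239, 371, 0]) cube([43, 43, 401]);
translate([670, 371, 0]) cube([43, 43, 401]);
translate([239, 759, 0]) cube([43, 43, 401]);
translate([670, 759, 0]) cube([43, 43, 401]);
translate([239, 775, 422]) cube([474, 27, 303]);
translate([239, 371, 591]) cube([34, 404, 34]);
translate([679, 371, 591]) cube([34, 404, 34]);
translate([239, 371, 422]) cube([34, 34, 169]);
translate([679, 371, 422]) cube([34, 34, 169]);


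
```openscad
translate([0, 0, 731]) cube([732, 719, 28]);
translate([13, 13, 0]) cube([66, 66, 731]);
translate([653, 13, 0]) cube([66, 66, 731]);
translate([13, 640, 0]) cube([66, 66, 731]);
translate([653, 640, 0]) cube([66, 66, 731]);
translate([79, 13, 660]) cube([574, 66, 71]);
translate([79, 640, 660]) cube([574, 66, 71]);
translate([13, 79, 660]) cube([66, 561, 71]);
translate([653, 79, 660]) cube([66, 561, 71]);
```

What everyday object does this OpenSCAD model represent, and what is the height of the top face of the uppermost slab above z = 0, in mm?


A table. The table height is 759 mm.

A 732×719×28 slab sits at z = 731 on four 66 mm square posts — a table. The top surface is at 731 + 28 = 759 mm.


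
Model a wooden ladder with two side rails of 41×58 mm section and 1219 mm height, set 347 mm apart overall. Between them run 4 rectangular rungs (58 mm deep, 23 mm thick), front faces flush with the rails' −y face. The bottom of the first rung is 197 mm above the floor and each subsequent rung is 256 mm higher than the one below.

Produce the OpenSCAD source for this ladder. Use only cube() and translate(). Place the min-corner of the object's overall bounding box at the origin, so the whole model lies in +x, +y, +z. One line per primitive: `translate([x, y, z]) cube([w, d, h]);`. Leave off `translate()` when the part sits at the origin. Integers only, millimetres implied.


cube([41, 58, 1219]);
translate([306, 0, 0]) cube([41, 58, 1219]);
translate([41, 0, 197]) cube([265, 58, 23]);
translate([41, 0, 453]) cube([265, 58, 23]);
translate([41, 0, 709]) cube([265, 58, 23]);
translate([41, 0, 965]) cube([265, 58, 23]);


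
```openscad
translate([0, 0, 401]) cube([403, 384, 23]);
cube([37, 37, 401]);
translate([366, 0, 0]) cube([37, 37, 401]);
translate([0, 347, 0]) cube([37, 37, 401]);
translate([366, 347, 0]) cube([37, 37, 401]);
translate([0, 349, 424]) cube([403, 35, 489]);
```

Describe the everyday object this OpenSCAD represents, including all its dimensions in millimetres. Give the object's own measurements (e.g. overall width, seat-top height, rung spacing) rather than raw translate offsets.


A chair. The seat is a 403×384×23 mm slab with its top at z = 424 mm, on four 37×37 mm corner legs (flush with the seat edges, standing on z = 0). A flat backrest 35 mm thick, 489 mm tall, spans the full seat width and rises from the seat top along its +y edge, rear face flush with the rear of the seat.


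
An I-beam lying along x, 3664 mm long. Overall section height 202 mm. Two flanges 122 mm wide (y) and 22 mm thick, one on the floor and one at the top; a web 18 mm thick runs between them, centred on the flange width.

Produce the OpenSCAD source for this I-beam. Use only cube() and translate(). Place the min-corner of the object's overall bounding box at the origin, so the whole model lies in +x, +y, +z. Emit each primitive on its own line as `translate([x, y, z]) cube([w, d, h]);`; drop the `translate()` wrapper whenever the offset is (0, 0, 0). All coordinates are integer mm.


cube([3664, 122, 22]);
translate([0, 52, 22]) cube([3664, 18, 158]);
translate([0, 0, 180]) cube([3664, 122, 22]);


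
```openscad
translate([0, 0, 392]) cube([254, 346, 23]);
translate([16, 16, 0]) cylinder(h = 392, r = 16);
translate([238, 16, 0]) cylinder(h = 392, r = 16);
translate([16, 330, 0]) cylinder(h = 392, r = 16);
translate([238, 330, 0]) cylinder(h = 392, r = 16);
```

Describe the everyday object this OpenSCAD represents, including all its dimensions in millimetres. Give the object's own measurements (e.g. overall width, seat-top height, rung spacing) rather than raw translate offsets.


A four-legged stool. The seat is a 254×346×23 mm slab whose top surface is at z = 415 mm; four round legs, each 32 mm in diameter, run from the floor (z = 0) to the underside of the seat, each leg's axis is inset half a diameter from the nearest pair of seat edges (so the leg's bounding box is flush with the corner).


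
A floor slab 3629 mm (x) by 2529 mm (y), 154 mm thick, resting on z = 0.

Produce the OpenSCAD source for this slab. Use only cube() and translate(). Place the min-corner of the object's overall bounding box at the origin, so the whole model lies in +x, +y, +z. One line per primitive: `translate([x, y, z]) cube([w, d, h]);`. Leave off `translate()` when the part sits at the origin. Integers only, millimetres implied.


cube([3629, 2529, 154]);


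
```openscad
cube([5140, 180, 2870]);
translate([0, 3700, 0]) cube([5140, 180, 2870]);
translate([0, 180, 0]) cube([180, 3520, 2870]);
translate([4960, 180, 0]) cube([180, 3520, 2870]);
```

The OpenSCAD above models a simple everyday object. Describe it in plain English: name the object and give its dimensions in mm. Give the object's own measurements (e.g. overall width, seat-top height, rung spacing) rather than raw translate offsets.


The wall frame of a small rectangular building: four walls, each 2870 mm tall and 180 mm thick, enclosing a footprint 5140 mm (x) by 3880 mm (y) outside-to-outside, with no floor or roof. The front and back walls (the −y and +y sides) span the full width; the two side walls fit between them.


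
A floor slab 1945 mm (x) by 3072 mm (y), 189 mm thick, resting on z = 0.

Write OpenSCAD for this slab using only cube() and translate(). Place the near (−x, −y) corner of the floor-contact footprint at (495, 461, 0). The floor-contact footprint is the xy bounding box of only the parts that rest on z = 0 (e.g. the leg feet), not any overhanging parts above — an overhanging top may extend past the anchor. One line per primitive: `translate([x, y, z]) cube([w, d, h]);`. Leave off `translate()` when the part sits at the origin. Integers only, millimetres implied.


translate([495, 461, 0]) cube([1945, 3072, 189]);


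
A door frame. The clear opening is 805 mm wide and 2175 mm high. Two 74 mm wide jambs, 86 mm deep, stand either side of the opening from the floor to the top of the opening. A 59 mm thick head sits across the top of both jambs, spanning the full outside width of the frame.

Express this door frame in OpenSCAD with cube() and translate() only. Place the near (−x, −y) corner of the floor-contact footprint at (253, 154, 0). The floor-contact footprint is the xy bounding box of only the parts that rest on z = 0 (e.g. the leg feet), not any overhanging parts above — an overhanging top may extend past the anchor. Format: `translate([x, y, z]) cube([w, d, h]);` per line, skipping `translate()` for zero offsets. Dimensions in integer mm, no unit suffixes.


translate([253, 154, 0]) cube([74, 86, 2175]);
translate([1132, 154, 0]) cube([74, 86, 2175]);
translate([253, 154, 2175]) cube([953, 86, 59]);
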